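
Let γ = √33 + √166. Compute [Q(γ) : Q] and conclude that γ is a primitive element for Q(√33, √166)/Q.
[Q(γ) : Q] = 4 (equivalently, Q(γ) = Q(√33, √166))

Obviously Q(γ) ⊆ Q(√33, √166), and [Q(√33, √166):Q] = 4 (since 33, 166 are distinct squarefree integers > 1 with 5478 not a perfect square). To show equality we compute the minimal polynomial of γ. From γ = √33 + √166: γ^2 = 33 + 2√(5478) + 166 = 199 + 2√(5478), so γ^2 - 199 = 2√(5478); squaring, (γ^2 - 199)^2 = 4·5478, i.e. γ^4 - 398γ^2 + 39601 - 21912 = 0, i.e. γ^4 - 398γ^2 + 17689 = 0. So γ is a root of x^4 - 398x^2 + 17689. This polynomial is irreducible over Q: it has no rational root (each ±√33 ± √166 is irrational), and any factorization into two quadratics over Q would force √(5478) ∈ Q (pairing opposite roots) or √33, √166 ∈ Q (other pairings), all impossible. Hence [Q(γ):Q] = 4 = [Q(√33, √166):Q], so Q(γ) = Q(√33, √166).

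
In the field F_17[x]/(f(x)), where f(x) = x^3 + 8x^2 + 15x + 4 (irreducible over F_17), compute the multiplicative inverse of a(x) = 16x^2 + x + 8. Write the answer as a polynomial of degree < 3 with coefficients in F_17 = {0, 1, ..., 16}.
a(x)^(-1) ≡ 15x^2 + 10x + 1 (mod f(x))

Since f is irreducible over F_17, F_17[x]/(f) is a field and a(x) ≠ 0 has an inverse. Apply the extended Euclidean algorithm to f(x) and a(x) in F_17[x]: f(x) = (16x + 8)·a(x) + (15x + 8);  a(x) = (9x + 10)·(15x + 8) + (13). The last nonzero remainder is the constant 13 = gcd(f, a) in F_17. Back-substituting through the division chain expresses 13 = s(x)·a(x) + t(x)·f(x) with s(x) ≡ 8x^2 + 11x + 13 (mod f), so (8x^2 + 11x + 13)·a(x) ≡ 13 (mod f). Multiplying by 13^(-1) ≡ 4 in F_17 gives a(x)^(-1) ≡ 4·(8x^2 + 11x + 13) ≡ 15x^2 + 10x + 1 (mod f). Check: (16x^2 + x + 8)·(15x^2 + 10x + 1) = 2x^4 + 5x^3 + 10x^2 + 13x + 8 ≡ 1 (mod x^3 + 8x^2 + 15x + 4).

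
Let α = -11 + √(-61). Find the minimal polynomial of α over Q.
m_α(x) = x^2 + 22x + 182

From α + 11 = √(-61), squaring gives (α + 11)^2 = -61, i.e. α^2 + 22α + 121 = -61, so α^2 + 22α + 182 = 0. The discriminant of x^2 + 22x + 182 is (22)^2 - 4·(182) = 484 - 728 = -244, and 4·(-61) is not a perfect square in Q since -61 is squarefree and ≠ 1. Hence x^2 + 22x + 182 is irreducible over Q and is the minimal polynomial of α.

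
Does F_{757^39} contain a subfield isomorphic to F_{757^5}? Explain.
No: F_{757^5} is not a subfield of F_{757^39}

F_{p^m} embeds in F_{p^n} iff m | n. Here 5 ∤ 39 (since 39 = 7·5 + 4 with remainder 4 ≠ 0), so F_{757^5} is not a subfield of F_{757^39}. Equivalently: if it were, the tower law would give 5 = [F_{757^5}:F_757] dividing [F_{757^39}:F_757] = 39, contradiction.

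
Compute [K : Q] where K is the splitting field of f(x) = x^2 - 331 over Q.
[K : Q] = 2

f(x) = x^2 - 331 factors as (x - √331)(x + √331). The splitting field is K = Q(√331). Since 331 is squarefree and > 1, it is not a perfect square, so x^2 - 331 is irreducible over Q and [Q(√331) : Q] = 2. Hence [K : Q] = 2.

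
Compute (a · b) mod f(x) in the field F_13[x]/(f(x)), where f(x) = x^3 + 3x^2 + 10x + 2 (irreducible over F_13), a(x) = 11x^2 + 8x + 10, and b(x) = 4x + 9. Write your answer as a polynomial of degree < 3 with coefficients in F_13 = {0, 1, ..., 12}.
a · b ≡ 12x^2 + 10x + 2 (mod f(x))

Multiply in F_13[x]: a(x)·b(x) = (11x^2 + 8x + 10)·(4x + 9) = 5x^3 + x^2 + 8x + 12. This has degree ≥ 3, so divide by f(x) over F_13: 5x^3 + x^2 + 8x + 12 = (5)·(x^3 + 3x^2 + 10x + 2) + (12x^2 + 10x + 2). Hence a·b ≡ 12x^2 + 10x + 2 (mod f). (F_13[x]/(f) is a field with 13^3 = 2197 elements since f is irreducible of degree 3.)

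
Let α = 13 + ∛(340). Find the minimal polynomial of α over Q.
m_α(x) = x^3 - 39x^2 + 507x - 2537

Set β = α - 13 = ∛(340), so β^3 = 340. Then (α - 13)^3 - 340 = 0, i.e. α is a root of g(x) = (x - 13)^3 - 340 = x^3 - 39x^2 + 507x - 2537. Since g(x) = h(x - 13) where h(x) = x^3 - 340, and h is irreducible over Q (because 340 is not a perfect cube, so h has no rational root, and a monic cubic with no rational root is irreducible), g is also irreducible (irreducibility is preserved under the substitution x → x - 13). Hence m_α(x) = x^3 - 39x^2 + 507x - 2537.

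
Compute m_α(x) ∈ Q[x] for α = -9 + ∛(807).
m_α(x) = x^3 + 27x^2 + 243x - 78

Set β = α + 9 = ∛(807), so β^3 = 807. Then (α + 9)^3 - 807 = 0, i.e. α is a root of g(x) = (x + 9)^3 - 807 = x^3 + 27x^2 + 243x - 78. Since g(x) = h(x + 9) where h(x) = x^3 - 807, and h is irreducible over Q (because 807 is not a perfect cube, so h has no rational root, and a monic cubic with no rational root is irreducible), g is also irreducible (irreducibility is preserved under the substitution x → x + 9). Hence m_α(x) = x^3 + 27x^2 + 243x - 78.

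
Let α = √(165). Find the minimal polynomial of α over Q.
m_α(x) = x^2 - 165

α satisfies α^2 - 165 = 0, so x^2 - 165 annihilates α. Since d = 165 is squarefree and ≠ 1, it is not a perfect square in Q, so x^2 - 165 has no rational root and is therefore irreducible over Q (a degree-2 polynomial over a field is irreducible iff it has no root). Hence m_α(x) = x^2 - 165.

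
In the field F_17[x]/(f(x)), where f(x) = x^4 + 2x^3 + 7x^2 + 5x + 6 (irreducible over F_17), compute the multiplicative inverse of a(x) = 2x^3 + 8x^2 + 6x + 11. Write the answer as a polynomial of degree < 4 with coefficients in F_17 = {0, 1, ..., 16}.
a(x)^(-1) ≡ 11x^3 + 16x^2 + 4x + 16 (mod f(x))

Since f is irreducible over F_17, F_17[x]/(f) is a field and a(x) ≠ 0 has an inverse. Apply the extended Euclidean algorithm to f(x) and a(x) in F_17[x]: f(x) = (9x + 16)·a(x) + (12x^2 + 14x);  a(x) = (3x)·(12x^2 + 14x) + (6x + 11);  (12x^2 + 14x) = (2x + 10)·(6x + 11) + (9). The last nonzero remainder is the constant 9 = gcd(f, a) in F_17. Back-substituting through the division chain expresses 9 = s(x)·a(x) + t(x)·f(x) with s(x) ≡ 14x^3 + 8x^2 + 2x + 8 (mod f), so (14x^3 + 8x^2 + 2x + 8)·a(x) ≡ 9 (mod f). Multiplying by 9^(-1) ≡ 2 in F_17 gives a(x)^(-1) ≡ 2·(14x^3 + 8x^2 + 2x + 8) ≡ 11x^3 + 16x^2 + 4x + 16 (mod f). Check: (2x^3 + 8x^2 + 6x + 11)·(11x^3 + 16x^2 + 4x + 16) = 5x^6 + x^5 + 15x^4 + 9x^3 + 5x^2 + 4x + 6 ≡ 1 (mod x^4 + 2x^3 + 7x^2 + 5x + 6).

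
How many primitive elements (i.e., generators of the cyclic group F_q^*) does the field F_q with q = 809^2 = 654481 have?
There are φ(654480) = 172800 primitive elements

F_q^* is cyclic of order q - 1 = 654480. A cyclic group of order m has exactly φ(m) generators. Here m = 654480 = 2^4 · 3^4 · 5 · 101, so the number of primitive elements is φ(654480) = 172800.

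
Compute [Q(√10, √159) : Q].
[Q(√10, √159) : Q] = 4

[Q(√10):Q] = 2 (min poly x^2 - 10, irreducible since 10 is squarefree > 1). For the top step, suppose √159 ∈ Q(√10), say √159 = c + d√10 with c, d ∈ Q. Squaring: 159 = c^2 + 10d^2 + 2cd√10. Since √10 ∉ Q this forces 2cd = 0. If d = 0 then √159 = c ∈ Q, contradicting 159 squarefree > 1. If c = 0 then 159 = 10d^2, so 10·159 = (10d)^2 is a perfect square in Q — but 10·159 = 1590 is not a perfect square (since 10 and 159 are distinct squarefree integers). Contradiction. Hence √159 ∉ Q(√10), so x^2 - 159 stays irreducible over Q(√10) and [Q(√10, √159) : Q(√10)] = 2. By the tower law, [Q(√10, √159) : Q] = 2 · 2 = 4.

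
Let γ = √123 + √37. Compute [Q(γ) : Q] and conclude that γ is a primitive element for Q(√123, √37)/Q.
[Q(γ) : Q] = 4 (equivalently, Q(γ) = Q(√123, √37))

Obviously Q(γ) ⊆ Q(√123, √37), and [Q(√123, √37):Q] = 4 (since 123, 37 are distinct squarefree integers > 1 with 4551 not a perfect square). To show equality we compute the minimal polynomial of γ. From γ = √123 + √37: γ^2 = 123 + 2√(4551) + 37 = 160 + 2√(4551), so γ^2 - 160 = 2√(4551); squaring, (γ^2 - 160)^2 = 4·4551, i.e. γ^4 - 320γ^2 + 25600 - 18204 = 0, i.e. γ^4 - 320γ^2 + 7396 = 0. So γ is a root of x^4 - 320x^2 + 7396. This polynomial is irreducible over Q: it has no rational root (each ±√123 ± √37 is irrational), and any factorization into two quadratics over Q would force √(4551) ∈ Q (pairing opposite roots) or √123, √37 ∈ Q (other pairings), all impossible. Hence [Q(γ):Q] = 4 = [Q(√123, √37):Q], so Q(γ) = Q(√123, √37).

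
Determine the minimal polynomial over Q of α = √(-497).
m_α(x) = x^2 + 497

α satisfies α^2 + 497 = 0, so x^2 + 497 annihilates α. Since d = -497 is squarefree and ≠ 1, it is not a perfect square in Q, so x^2 + 497 has no rational root and is therefore irreducible over Q (a degree-2 polynomial over a field is irreducible iff it has no root). Hence m_α(x) = x^2 + 497.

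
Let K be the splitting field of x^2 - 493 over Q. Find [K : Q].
[K : Q] = 2

f(x) = x^2 - 493 factors as (x - √493)(x + √493). The splitting field is K = Q(√493). Since 493 is squarefree and > 1, it is not a perfect square, so x^2 - 493 is irreducible over Q and [Q(√493) : Q] = 2. Hence [K : Q] = 2.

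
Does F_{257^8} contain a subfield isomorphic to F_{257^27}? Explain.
No: F_{257^27} is not a subfield of F_{257^8}

F_{p^m} embeds in F_{p^n} iff m | n. Here 27 ∤ 8 (since 8 = 0·27 + 8 with remainder 8 ≠ 0), so F_{257^27} is not a subfield of F_{257^8}. Equivalently: if it were, the tower law would give 27 = [F_{257^27}:F_257] dividing [F_{257^8}:F_257] = 8, contradiction.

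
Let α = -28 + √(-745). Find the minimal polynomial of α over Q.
m_α(x) = x^2 + 56x + 1529

From α + 28 = √(-745), squaring gives (α + 28)^2 = -745, i.e. α^2 + 56α + 784 = -745, so α^2 + 56α + 1529 = 0. The discriminant of x^2 + 56x + 1529 is (56)^2 - 4·(1529) = 3136 - 6116 = -2980, and 4·(-745) is not a perfect square in Q since -745 is squarefree and ≠ 1. Hence x^2 + 56x + 1529 is irreducible over Q and is the minimal polynomial of α.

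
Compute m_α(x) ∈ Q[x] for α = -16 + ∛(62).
m_α(x) = x^3 + 48x^2 + 768x + 4034

Set β = α + 16 = ∛(62), so β^3 = 62. Then (α + 16)^3 - 62 = 0, i.e. α is a root of g(x) = (x + 16)^3 - 62 = x^3 + 48x^2 + 768x + 4034. Since g(x) = h(x + 16) where h(x) = x^3 - 62, and h is irreducible over Q (because 62 is not a perfect cube, so h has no rational root, and a monic cubic with no rational root is irreducible), g is also irreducible (irreducibility is preserved under the substitution x → x + 16). Hence m_α(x) = x^3 + 48x^2 + 768x + 4034.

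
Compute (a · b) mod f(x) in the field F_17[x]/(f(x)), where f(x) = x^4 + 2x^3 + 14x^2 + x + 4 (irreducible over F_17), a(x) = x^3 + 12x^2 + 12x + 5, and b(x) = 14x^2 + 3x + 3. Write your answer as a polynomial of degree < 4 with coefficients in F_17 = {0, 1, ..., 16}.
a · b ≡ 14x^3 + 13x^2 + 5x + 4 (mod f(x))

Multiply in F_17[x]: a(x)·b(x) = (x^3 + 12x^2 + 12x + 5)·(14x^2 + 3x + 3) = 14x^5 + x^4 + 3x^3 + 6x^2 + 15. This has degree ≥ 4, so divide by f(x) over F_17: 14x^5 + x^4 + 3x^3 + 6x^2 + 15 = (14x + 7)·(x^4 + 2x^3 + 14x^2 + x + 4) + (14x^3 + 13x^2 + 5x + 4). Hence a·b ≡ 14x^3 + 13x^2 + 5x + 4 (mod f). (F_17[x]/(f) is a field with 17^4 = 83521 elements since f is irreducible of degree 4.)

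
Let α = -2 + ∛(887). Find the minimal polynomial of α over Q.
m_α(x) = x^3 + 6x^2 + 12x - 879

Set β = α + 2 = ∛(887), so β^3 = 887. Then (α + 2)^3 - 887 = 0, i.e. α is a root of g(x) = (x + 2)^3 - 887 = x^3 + 6x^2 + 12x - 879. Since g(x) = h(x + 2) where h(x) = x^3 - 887, and h is irreducible over Q (because 887 is not a perfect cube, so h has no rational root, and a monic cubic with no rational root is irreducible), g is also irreducible (irreducibility is preserved under the substitution x → x + 2). Hence m_α(x) = x^3 + 6x^2 + 12x - 879.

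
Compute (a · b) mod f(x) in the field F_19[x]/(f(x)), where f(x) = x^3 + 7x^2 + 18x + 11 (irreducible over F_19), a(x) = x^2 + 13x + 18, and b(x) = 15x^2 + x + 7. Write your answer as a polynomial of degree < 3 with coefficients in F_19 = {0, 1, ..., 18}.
a · b ≡ 10x^2 + 16x + 18 (mod f(x))

Multiply in F_19[x]: a(x)·b(x) = (x^2 + 13x + 18)·(15x^2 + x + 7) = 15x^4 + 6x^3 + 5x^2 + 14x + 12. This has degree ≥ 3, so divide by f(x) over F_19: 15x^4 + 6x^3 + 5x^2 + 14x + 12 = (15x + 15)·(x^3 + 7x^2 + 18x + 11) + (10x^2 + 16x + 18). Hence a·b ≡ 10x^2 + 16x + 18 (mod f). (F_19[x]/(f) is a field with 19^3 = 6859 elements since f is irreducible of degree 3.)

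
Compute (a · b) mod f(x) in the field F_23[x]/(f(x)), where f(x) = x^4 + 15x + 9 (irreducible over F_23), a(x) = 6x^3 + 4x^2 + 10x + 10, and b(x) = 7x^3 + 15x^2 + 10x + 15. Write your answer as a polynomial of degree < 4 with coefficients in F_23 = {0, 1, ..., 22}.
a · b ≡ 19x^3 + 2x^2 + 18x + 4 (mod f(x))

Multiply in F_23[x]: a(x)·b(x) = (6x^3 + 4x^2 + 10x + 10)·(7x^3 + 15x^2 + 10x + 15) = 19x^6 + 3x^5 + 6x^4 + 5x^3 + 11x^2 + 20x + 12. This has degree ≥ 4, so divide by f(x) over F_23: 19x^6 + 3x^5 + 6x^4 + 5x^3 + 11x^2 + 20x + 12 = (19x^2 + 3x + 6)·(x^4 + 15x + 9) + (19x^3 + 2x^2 + 18x + 4). Hence a·b ≡ 19x^3 + 2x^2 + 18x + 4 (mod f). (F_23[x]/(f) is a field with 23^4 = 279841 elements since f is irreducible of degree 4.)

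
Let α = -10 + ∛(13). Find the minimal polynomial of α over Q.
m_α(x) = x^3 + 30x^2 + 300x + 987

Set β = α + 10 = ∛(13), so β^3 = 13. Then (α + 10)^3 - 13 = 0, i.e. α is a root of g(x) = (x + 10)^3 - 13 = x^3 + 30x^2 + 300x + 987. Since g(x) = h(x + 10) where h(x) = x^3 - 13, and h is irreducible over Q (because 13 is not a perfect cube, so h has no rational root, and a monic cubic with no rational root is irreducible), g is also irreducible (irreducibility is preserved under the substitution x → x + 10). Hence m_α(x) = x^3 + 30x^2 + 300x + 987.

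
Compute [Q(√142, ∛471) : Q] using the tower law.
[Q(√142, ∛471) : Q] = 6

Let L = Q(√142, ∛471). Since Q(√142) ⊂ L and [Q(√142):Q] = 2, the tower law gives 2 | [L:Q]. Likewise Q(∛471) ⊂ L with [Q(∛471):Q] = 3 (because 471 is not a perfect cube), so 3 | [L:Q]. As gcd(2,3) = 1, [L:Q] is divisible by 6. Conversely L is generated over Q by √142 and ∛471, so [L:Q] ≤ 2·3 = 6. Therefore [Q(√142, ∛471) : Q] = 6.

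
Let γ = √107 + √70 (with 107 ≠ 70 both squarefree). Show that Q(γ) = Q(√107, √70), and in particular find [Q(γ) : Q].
[Q(γ) : Q] = 4 (equivalently, Q(γ) = Q(√107, √70))

Obviously Q(γ) ⊆ Q(√107, √70), and [Q(√107, √70):Q] = 4 (since 107, 70 are distinct squarefree integers > 1 with 7490 not a perfect square). To show equality we compute the minimal polynomial of γ. From γ = √107 + √70: γ^2 = 107 + 2√(7490) + 70 = 177 + 2√(7490), so γ^2 - 177 = 2√(7490); squaring, (γ^2 - 177)^2 = 4·7490, i.e. γ^4 - 354γ^2 + 31329 - 29960 = 0, i.e. γ^4 - 354γ^2 + 1369 = 0. So γ is a root of x^4 - 354x^2 + 1369. This polynomial is irreducible over Q: it has no rational root (each ±√107 ± √70 is irrational), and any factorization into two quadratics over Q would force √(7490) ∈ Q (pairing opposite roots) or √107, √70 ∈ Q (other pairings), all impossible. Hence [Q(γ):Q] = 4 = [Q(√107, √70):Q], so Q(γ) = Q(√107, √70).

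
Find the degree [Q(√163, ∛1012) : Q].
[Q(√163, ∛1012) : Q] = 6

Let L = Q(√163, ∛1012). Since Q(√163) ⊂ L and [Q(√163):Q] = 2, the tower law gives 2 | [L:Q]. Likewise Q(∛1012) ⊂ L with [Q(∛1012):Q] = 3 (because 1012 is not a perfect cube), so 3 | [L:Q]. As gcd(2,3) = 1, [L:Q] is divisible by 6. Conversely L is generated over Q by √163 and ∛1012, so [L:Q] ≤ 2·3 = 6. Therefore [Q(√163, ∛1012) : Q] = 6.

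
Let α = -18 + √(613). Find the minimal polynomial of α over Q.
m_α(x) = x^2 + 36x - 289

From α + 18 = √(613), squaring gives (α + 18)^2 = 613, i.e. α^2 + 36α + 324 = 613, so α^2 + 36α - 289 = 0. The discriminant of x^2 + 36x - 289 is (36)^2 - 4·(-289) = 1296 + 1156 = 2452, and 4·(613) is not a perfect square in Q since 613 is squarefree and ≠ 1. Hence x^2 + 36x - 289 is irreducible over Q and is the minimal polynomial of α.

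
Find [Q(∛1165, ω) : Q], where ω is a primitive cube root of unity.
[Q(∛1165, ω) : Q] = 6

[Q(∛1165):Q] = 3 (min poly x^3 - 1165, irreducible since 1165 is not a perfect cube). [Q(ω):Q] = 2 (min poly x^2 + x + 1). Since Q(∛1165) ⊂ R and ω ∉ R, we have ω ∉ Q(∛1165), so x^2 + x + 1 remains irreducible over Q(∛1165) and [Q(∛1165, ω) : Q(∛1165)] = 2. By the tower law, [Q(∛1165, ω) : Q] = 3 · 2 = 6. (In fact Q(∛1165, ω) is the splitting field of x^3 - 1165 over Q.)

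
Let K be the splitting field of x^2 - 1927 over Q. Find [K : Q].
[K : Q] = 2

f(x) = x^2 - 1927 factors as (x - √1927)(x + √1927). The splitting field is K = Q(√1927). Since 1927 is squarefree and > 1, it is not a perfect square, so x^2 - 1927 is irreducible over Q and [Q(√1927) : Q] = 2. Hence [K : Q] = 2.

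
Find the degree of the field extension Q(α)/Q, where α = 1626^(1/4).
[Q(α):Q] = 4

α is a root of x^4 - 1626. By Eisenstein's criterion at the prime p = 2 (which divides the constant term 1626 but p^2 = 4 does not, since 1626 is squarefree), x^4 - 1626 is irreducible over Q. Hence [Q(α):Q] = 4.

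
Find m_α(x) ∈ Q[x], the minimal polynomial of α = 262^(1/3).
m_α(x) = x^3 - 262

α satisfies α^3 = 262, so x^3 - 262 annihilates α. By the rational root test, a rational root p/q (in lowest terms) of x^3 - 262 would satisfy p^3 = 262 q^3, forcing q = 1 and p^3 = 262; but 262 is not a perfect cube, contradiction. A monic cubic over Q with no rational root is irreducible (any nontrivial factorization would include a linear factor). Hence x^3 - 262 is the minimal polynomial of α, and in particular [Q(α):Q] = 3.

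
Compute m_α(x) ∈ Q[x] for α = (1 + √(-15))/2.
m_α(x) = x^2 - x + 4

From 2α - 1 = √(-15), squaring gives (2α - 1)^2 = -15, i.e. 4α^2 - 4α + 1 = -15, so α^2 - α + (1 + 15)/4 = 0. Since -15 ≡ 1 (mod 4), (1 + 15)/4 = 4 ∈ Z. The polynomial x^2 - x + 4 has discriminant 1 - 4·(4) = -15, which is not a perfect square in Q (d = -15 is squarefree and ≠ 1), so x^2 - x + 4 is irreducible over Q. It is the minimal polynomial of α.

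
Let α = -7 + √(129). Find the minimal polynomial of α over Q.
m_α(x) = x^2 + 14x - 80

From α + 7 = √(129), squaring gives (α + 7)^2 = 129, i.e. α^2 + 14α + 49 = 129, so α^2 + 14α - 80 = 0. The discriminant of x^2 + 14x - 80 is (14)^2 - 4·(-80) = 196 + 320 = 516, and 4·(129) is not a perfect square in Q since 129 is squarefree and ≠ 1. Hence x^2 + 14x - 80 is irreducible over Q and is the minimal polynomial of α.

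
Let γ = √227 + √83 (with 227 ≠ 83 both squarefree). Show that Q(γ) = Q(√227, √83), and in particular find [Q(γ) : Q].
[Q(γ) : Q] = 4 (equivalently, Q(γ) = Q(√227, √83))

Obviously Q(γ) ⊆ Q(√227, √83), and [Q(√227, √83):Q] = 4 (since 227, 83 are distinct squarefree integers > 1 with 18841 not a perfect square). To show equality we compute the minimal polynomial of γ. From γ = √227 + √83: γ^2 = 227 + 2√(18841) + 83 = 310 + 2√(18841), so γ^2 - 310 = 2√(18841); squaring, (γ^2 - 310)^2 = 4·18841, i.e. γ^4 - 620γ^2 + 96100 - 75364 = 0, i.e. γ^4 - 620γ^2 + 20736 = 0. So γ is a root of x^4 - 620x^2 + 20736. This polynomial is irreducible over Q: it has no rational root (each ±√227 ± √83 is irrational), and any factorization into two quadratics over Q would force √(18841) ∈ Q (pairing opposite roots) or √227, √83 ∈ Q (other pairings), all impossible. Hence [Q(γ):Q] = 4 = [Q(√227, √83):Q], so Q(γ) = Q(√227, √83).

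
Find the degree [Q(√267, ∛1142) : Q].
[Q(√267, ∛1142) : Q] = 6

Let L = Q(√267, ∛1142). Since Q(√267) ⊂ L and [Q(√267):Q] = 2, the tower law gives 2 | [L:Q]. Likewise Q(∛1142) ⊂ L with [Q(∛1142):Q] = 3 (because 1142 is not a perfect cube), so 3 | [L:Q]. As gcd(2,3) = 1, [L:Q] is divisible by 6. Conversely L is generated over Q by √267 and ∛1142, so [L:Q] ≤ 2·3 = 6. Therefore [Q(√267, ∛1142) : Q] = 6.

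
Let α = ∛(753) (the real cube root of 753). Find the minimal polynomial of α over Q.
m_α(x) = x^3 - 753

α satisfies α^3 = 753, so x^3 - 753 annihilates α. By the rational root test, a rational root p/q (in lowest terms) of x^3 - 753 would satisfy p^3 = 753 q^3, forcing q = 1 and p^3 = 753; but 753 is not a perfect cube, contradiction. A monic cubic over Q with no rational root is irreducible (any nontrivial factorization would include a linear factor). Hence x^3 - 753 is the minimal polynomial of α, and in particular [Q(α):Q] = 3.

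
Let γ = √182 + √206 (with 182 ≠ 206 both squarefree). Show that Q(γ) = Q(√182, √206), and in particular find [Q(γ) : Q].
[Q(γ) : Q] = 4 (equivalently, Q(γ) = Q(√182, √206))

Obviously Q(γ) ⊆ Q(√182, √206), and [Q(√182, √206):Q] = 4 (since 182, 206 are distinct squarefree integers > 1 with 37492 not a perfect square). To show equality we compute the minimal polynomial of γ. From γ = √182 + √206: γ^2 = 182 + 2√(37492) + 206 = 388 + 2√(37492), so γ^2 - 388 = 2√(37492); squaring, (γ^2 - 388)^2 = 4·37492, i.e. γ^4 - 776γ^2 + 150544 - 149968 = 0, i.e. γ^4 - 776γ^2 + 576 = 0. So γ is a root of x^4 - 776x^2 + 576. This polynomial is irreducible over Q: it has no rational root (each ±√182 ± √206 is irrational), and any factorization into two quadratics over Q would force √(37492) ∈ Q (pairing opposite roots) or √182, √206 ∈ Q (other pairings), all impossible. Hence [Q(γ):Q] = 4 = [Q(√182, √206):Q], so Q(γ) = Q(√182, √206).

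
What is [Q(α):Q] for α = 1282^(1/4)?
[Q(α):Q] = 4

α is a root of x^4 - 1282. By Eisenstein's criterion at the prime p = 2 (which divides the constant term 1282 but p^2 = 4 does not, since 1282 is squarefree), x^4 - 1282 is irreducible over Q. Hence [Q(α):Q] = 4.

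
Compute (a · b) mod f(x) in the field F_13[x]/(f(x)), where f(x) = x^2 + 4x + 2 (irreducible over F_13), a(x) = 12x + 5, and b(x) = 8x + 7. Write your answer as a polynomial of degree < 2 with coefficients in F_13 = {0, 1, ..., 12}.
a · b ≡ 12 (mod f(x))

Multiply in F_13[x]: a(x)·b(x) = (12x + 5)·(8x + 7) = 5x^2 + 7x + 9. This has degree ≥ 2, so divide by f(x) over F_13: 5x^2 + 7x + 9 = (5)·(x^2 + 4x + 2) + (12). Hence a·b ≡ 12 (mod f). (F_13[x]/(f) is a field with 13^2 = 169 elements since f is irreducible of degree 2.)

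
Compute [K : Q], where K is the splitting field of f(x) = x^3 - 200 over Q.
[K : Q] = 6

The roots of x^3 - 200 are ∛200, ω∛200, ω^2∛200 where ω = e^(2πi/3) is a primitive cube root of unity, so K = Q(∛200, ω). Now [Q(∛200):Q] = 3 (since 200 is not a perfect cube, x^3 - 200 is irreducible) and [Q(ω):Q] = 2. Both 2 and 3 divide [K:Q], and [K:Q] ≤ 3·2 = 6, so [K:Q] = 6. (Equivalently: Q(∛200) ⊂ R but ω ∉ R, so [K : Q(∛200)] = 2.)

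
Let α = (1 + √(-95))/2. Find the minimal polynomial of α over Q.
m_α(x) = x^2 - x + 24

From 2α - 1 = √(-95), squaring gives (2α - 1)^2 = -95, i.e. 4α^2 - 4α + 1 = -95, so α^2 - α + (1 + 95)/4 = 0. Since -95 ≡ 1 (mod 4), (1 + 95)/4 = 24 ∈ Z. The polynomial x^2 - x + 24 has discriminant 1 - 4·(24) = -95, which is not a perfect square in Q (d = -95 is squarefree and ≠ 1), so x^2 - x + 24 is irreducible over Q. It is the minimal polynomial of α.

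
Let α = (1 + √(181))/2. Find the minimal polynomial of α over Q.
m_α(x) = x^2 - x - 45

From 2α - 1 = √(181), squaring gives (2α - 1)^2 = 181, i.e. 4α^2 - 4α + 1 = 181, so α^2 - α + (1 - 181)/4 = 0. Since 181 ≡ 1 (mod 4), (1 - 181)/4 = -45 ∈ Z. The polynomial x^2 - x - 45 has discriminant 1 - 4·(-45) = 181, which is not a perfect square in Q (d = 181 is squarefree and ≠ 1), so x^2 - x - 45 is irreducible over Q. It is the minimal polynomial of α.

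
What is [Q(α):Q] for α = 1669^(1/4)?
[Q(α):Q] = 4

α is a root of x^4 - 1669. By Eisenstein's criterion at the prime p = 1669 (which divides the constant term 1669 but p^2 = 2785561 does not, since 1669 is squarefree), x^4 - 1669 is irreducible over Q. Hence [Q(α):Q] = 4.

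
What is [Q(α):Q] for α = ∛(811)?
[Q(α):Q] = 3

The minimal polynomial of α is x^3 - 811, irreducible over Q since 811 is not a perfect cube (so x^3 - 811 has no rational root). Hence [Q(α):Q] = deg(m_α) = 3.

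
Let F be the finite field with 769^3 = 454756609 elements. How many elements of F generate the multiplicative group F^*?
There are φ(454756608) = 146672640 primitive elements

F_q^* is cyclic of order q - 1 = 454756608. A cyclic group of order m has exactly φ(m) generators. Here m = 454756608 = 2^8 · 3^2 · 31 · 6367, so the number of primitive elements is φ(454756608) = 146672640.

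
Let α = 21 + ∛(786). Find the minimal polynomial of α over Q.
m_α(x) = x^3 - 63x^2 + 1323x - 10047

Set β = α - 21 = ∛(786), so β^3 = 786. Then (α - 21)^3 - 786 = 0, i.e. α is a root of g(x) = (x - 21)^3 - 786 = x^3 - 63x^2 + 1323x - 10047. Since g(x) = h(x - 21) where h(x) = x^3 - 786, and h is irreducible over Q (because 786 is not a perfect cube, so h has no rational root, and a monic cubic with no rational root is irreducible), g is also irreducible (irreducibility is preserved under the substitution x → x - 21). Hence m_α(x) = x^3 - 63x^2 + 1323x - 10047.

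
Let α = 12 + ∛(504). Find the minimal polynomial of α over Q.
m_α(x) = x^3 - 36x^2 + 432x - 2232

Set β = α - 12 = ∛(504), so β^3 = 504. Then (α - 12)^3 - 504 = 0, i.e. α is a root of g(x) = (x - 12)^3 - 504 = x^3 - 36x^2 + 432x - 2232. Since g(x) = h(x - 12) where h(x) = x^3 - 504, and h is irreducible over Q (because 504 is not a perfect cube, so h has no rational root, and a monic cubic with no rational root is irreducible), g is also irreducible (irreducibility is preserved under the substitution x → x - 12). Hence m_α(x) = x^3 - 36x^2 + 432x - 2232.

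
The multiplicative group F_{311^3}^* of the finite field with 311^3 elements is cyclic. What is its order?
|F_{311^3}^*| = 30080230

F_{311^3} has 311^3 = 30080231 elements; its multiplicative group consists of all nonzero elements, so |F_{311^3}^*| = 30080231 - 1 = 30080230. (It is cyclic since any finite subgroup of the multiplicative group of a field is cyclic.)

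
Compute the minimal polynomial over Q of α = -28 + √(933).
m_α(x) = x^2 + 56x - 149

From α + 28 = √(933), squaring gives (α + 28)^2 = 933, i.e. α^2 + 56α + 784 = 933, so α^2 + 56α - 149 = 0. The discriminant of x^2 + 56x - 149 is (56)^2 - 4·(-149) = 3136 + 596 = 3732, and 4·(933) is not a perfect square in Q since 933 is squarefree and ≠ 1. Hence x^2 + 56x - 149 is irreducible over Q and is the minimal polynomial of α.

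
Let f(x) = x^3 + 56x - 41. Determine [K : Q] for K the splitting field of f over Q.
[K : Q] = 6

By the rational root test, any rational root of the monic integer polynomial f(x) = x^3 + 56x - 41 must be an integer dividing the constant term -41, i.e. one of ±{1, 41}. Evaluating: f(1) = 16, f(-1) = -98, f(41) = 71176, f(-41) = -71258; none is 0, so f has no rational root and is therefore irreducible over Q (a cubic with no linear factor over a field is irreducible). For an irreducible cubic, the Galois group is A_3 or S_3 according as the discriminant disc(f) = -4a^3 - 27b^2 = -4·(56)^3 - 27·(-41)^2 = -747851 is or is not a square in Q. Here disc(f) = -747851 is not a perfect square in Q, so the Galois group of f over Q is not contained in A_3 and must be all of S_3. The splitting field has degree |S_3| = 6 over Q, so [K : Q] = 6.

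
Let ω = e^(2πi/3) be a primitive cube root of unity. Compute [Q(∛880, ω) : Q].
[Q(∛880, ω) : Q] = 6

[Q(∛880):Q] = 3 (min poly x^3 - 880, irreducible since 880 is not a perfect cube). [Q(ω):Q] = 2 (min poly x^2 + x + 1). Since Q(∛880) ⊂ R and ω ∉ R, we have ω ∉ Q(∛880), so x^2 + x + 1 remains irreducible over Q(∛880) and [Q(∛880, ω) : Q(∛880)] = 2. By the tower law, [Q(∛880, ω) : Q] = 3 · 2 = 6. (In fact Q(∛880, ω) is the splitting field of x^3 - 880 over Q.)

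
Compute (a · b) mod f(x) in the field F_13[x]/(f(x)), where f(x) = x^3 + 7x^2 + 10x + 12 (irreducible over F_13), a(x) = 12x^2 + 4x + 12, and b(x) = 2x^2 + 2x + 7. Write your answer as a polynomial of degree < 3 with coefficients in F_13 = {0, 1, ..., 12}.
a · b ≡ 9x^2 + 6x (mod f(x))

Multiply in F_13[x]: a(x)·b(x) = (12x^2 + 4x + 12)·(2x^2 + 2x + 7) = 11x^4 + 6x^3 + 12x^2 + 6. This has degree ≥ 3, so divide by f(x) over F_13: 11x^4 + 6x^3 + 12x^2 + 6 = (11x + 7)·(x^3 + 7x^2 + 10x + 12) + (9x^2 + 6x). Hence a·b ≡ 9x^2 + 6x (mod f). (F_13[x]/(f) is a field with 13^3 = 2197 elements since f is irreducible of degree 3.)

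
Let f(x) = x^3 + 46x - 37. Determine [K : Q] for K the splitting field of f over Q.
[K : Q] = 6

By the rational root test, any rational root of the monic integer polynomial f(x) = x^3 + 46x - 37 must be an integer dividing the constant term -37, i.e. one of ±{1, 37}. Evaluating: f(1) = 10, f(-1) = -84, f(37) = 52318, f(-37) = -52392; none is 0, so f has no rational root and is therefore irreducible over Q (a cubic with no linear factor over a field is irreducible). For an irreducible cubic, the Galois group is A_3 or S_3 according as the discriminant disc(f) = -4a^3 - 27b^2 = -4·(46)^3 - 27·(-37)^2 = -426307 is or is not a square in Q. Here disc(f) = -426307 is not a perfect square in Q, so the Galois group of f over Q is not contained in A_3 and must be all of S_3. The splitting field has degree |S_3| = 6 over Q, so [K : Q] = 6.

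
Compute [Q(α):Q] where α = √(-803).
[Q(α):Q] = 2

[Q(α):Q] equals the degree of the minimal polynomial of α. Here α^2 = -803 and x^2 + 803 is irreducible (d = -803 is squarefree, ≠ 1, hence not a square), so deg(m_α) = 2. Thus [Q(α):Q] = 2.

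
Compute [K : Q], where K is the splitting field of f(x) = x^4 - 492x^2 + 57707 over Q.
[K : Q] = 4

Solving the quadratic in x^2: x^2 = (492 ± √(492^2 - 4·57707))/2 = (492 ± √11236)/2 = (492 ± 106)/2, giving x^2 = 299 or x^2 = 193. So f(x) = (x^2 - 299)(x^2 - 193) and the roots of f are ±√299, ±√193. Hence the splitting field is K = Q(√299, √193). Since 299 and 193 are distinct squarefree integers > 1, their product 57707 is not a perfect square, so √193 ∉ Q(√299). By the tower law [K:Q] = [Q(√299,√193):Q(√299)] · [Q(√299):Q] = 2 · 2 = 4.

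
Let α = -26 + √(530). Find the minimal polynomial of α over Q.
m_α(x) = x^2 + 52x + 146

From α + 26 = √(530), squaring gives (α + 26)^2 = 530, i.e. α^2 + 52α + 676 = 530, so α^2 + 52α + 146 = 0. The discriminant of x^2 + 52x + 146 is (52)^2 - 4·(146) = 2704 - 584 = 2120, and 4·(530) is not a perfect square in Q since 530 is squarefree and ≠ 1. Hence x^2 + 52x + 146 is irreducible over Q and is the minimal polynomial of α.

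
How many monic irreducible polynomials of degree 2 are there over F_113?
There are 6328 monic irreducible polynomials of degree 2 over F_113

Each element of F_{113^2} that lies in no proper subfield is a root of exactly one monic irreducible of degree 2 over F_113, and each such polynomial has 2 distinct roots in F_{113^2}. By Möbius inversion the count is N_113(2) = (1/2) Σ_{d|2} μ(2/d) · 113^d = (1/2)(μ(2)·113^1 + μ(1)·113^2) = 12656/2 = 6328.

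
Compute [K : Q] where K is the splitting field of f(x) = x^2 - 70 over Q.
[K : Q] = 2

f(x) = x^2 - 70 factors as (x - √70)(x + √70). The splitting field is K = Q(√70). Since 70 is squarefree and > 1, it is not a perfect square, so x^2 - 70 is irreducible over Q and [Q(√70) : Q] = 2. Hence [K : Q] = 2.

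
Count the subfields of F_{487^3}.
F_{487^3} has 2 subfields

The subfields of F_{p^n} are exactly the fields F_{p^d} for d | n (each is the fixed field of the unique index-d subgroup of Gal(F_{p^n}/F_p) ≅ Z/nZ). The divisors of n = 3 are {1, 3}, giving 2 subfields: F_{487^1}, F_{487^3}.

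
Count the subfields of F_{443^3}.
F_{443^3} has 2 subfields

The subfields of F_{p^n} are exactly the fields F_{p^d} for d | n (each is the fixed field of the unique index-d subgroup of Gal(F_{p^n}/F_p) ≅ Z/nZ). The divisors of n = 3 are {1, 3}, giving 2 subfields: F_{443^1}, F_{443^3}.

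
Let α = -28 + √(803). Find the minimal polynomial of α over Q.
m_α(x) = x^2 + 56x - 19

From α + 28 = √(803), squaring gives (α + 28)^2 = 803, i.e. α^2 + 56α + 784 = 803, so α^2 + 56α - 19 = 0. The discriminant of x^2 + 56x - 19 is (56)^2 - 4·(-19) = 3136 + 76 = 3212, and 4·(803) is not a perfect square in Q since 803 is squarefree and ≠ 1. Hence x^2 + 56x - 19 is irreducible over Q and is the minimal polynomial of α.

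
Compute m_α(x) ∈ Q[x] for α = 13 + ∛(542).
m_α(x) = x^3 - 39x^2 + 507x - 2739

Set β = α - 13 = ∛(542), so β^3 = 542. Then (α - 13)^3 - 542 = 0, i.e. α is a root of g(x) = (x - 13)^3 - 542 = x^3 - 39x^2 + 507x - 2739. Since g(x) = h(x - 13) where h(x) = x^3 - 542, and h is irreducible over Q (because 542 is not a perfect cube, so h has no rational root, and a monic cubic with no rational root is irreducible), g is also irreducible (irreducibility is preserved under the substitution x → x - 13). Hence m_α(x) = x^3 - 39x^2 + 507x - 2739.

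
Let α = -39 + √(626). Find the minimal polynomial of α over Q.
m_α(x) = x^2 + 78x + 895

From α + 39 = √(626), squaring gives (α + 39)^2 = 626, i.e. α^2 + 78α + 1521 = 626, so α^2 + 78α + 895 = 0. The discriminant of x^2 + 78x + 895 is (78)^2 - 4·(895) = 6084 - 3580 = 2504, and 4·(626) is not a perfect square in Q since 626 is squarefree and ≠ 1. Hence x^2 + 78x + 895 is irreducible over Q and is the minimal polynomial of α.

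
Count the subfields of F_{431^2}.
F_{431^2} has 2 subfields

The subfields of F_{p^n} are exactly the fields F_{p^d} for d | n (each is the fixed field of the unique index-d subgroup of Gal(F_{p^n}/F_p) ≅ Z/nZ). The divisors of n = 2 are {1, 2}, giving 2 subfields: F_{431^1}, F_{431^2}.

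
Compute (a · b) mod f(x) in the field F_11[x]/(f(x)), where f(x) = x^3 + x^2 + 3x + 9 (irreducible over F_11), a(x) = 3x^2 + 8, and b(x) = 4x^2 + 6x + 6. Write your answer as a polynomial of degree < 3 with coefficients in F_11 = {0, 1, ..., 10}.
a · b ≡ 8x^2 + 10x + 5 (mod f(x))

Multiply in F_11[x]: a(x)·b(x) = (3x^2 + 8)·(4x^2 + 6x + 6) = x^4 + 7x^3 + 6x^2 + 4x + 4. This has degree ≥ 3, so divide by f(x) over F_11: x^4 + 7x^3 + 6x^2 + 4x + 4 = (x + 6)·(x^3 + x^2 + 3x + 9) + (8x^2 + 10x + 5). Hence a·b ≡ 8x^2 + 10x + 5 (mod f). (F_11[x]/(f) is a field with 11^3 = 1331 elements since f is irreducible of degree 3.)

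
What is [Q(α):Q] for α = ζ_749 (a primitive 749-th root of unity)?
[Q(α):Q] = 636

The minimal polynomial of ζ_749 over Q is the 749-th cyclotomic polynomial Φ_749(x), which is irreducible over Q and has degree φ(749) = 636. Hence [Q(α):Q] = φ(749) = 636.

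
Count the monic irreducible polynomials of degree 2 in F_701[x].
There are 245350 monic irreducible polynomials of degree 2 over F_701

Each element of F_{701^2} that lies in no proper subfield is a root of exactly one monic irreducible of degree 2 over F_701, and each such polynomial has 2 distinct roots in F_{701^2}. By Möbius inversion the count is N_701(2) = (1/2) Σ_{d|2} μ(2/d) · 701^d = (1/2)(μ(2)·701^1 + μ(1)·701^2) = 490700/2 = 245350.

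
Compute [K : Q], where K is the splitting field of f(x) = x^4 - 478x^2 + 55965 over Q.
[K : Q] = 4

Solving the quadratic in x^2: x^2 = (478 ± √(478^2 - 4·55965))/2 = (478 ± √4624)/2 = (478 ± 68)/2, giving x^2 = 205 or x^2 = 273. So f(x) = (x^2 - 205)(x^2 - 273) and the roots of f are ±√205, ±√273. Hence the splitting field is K = Q(√205, √273). Since 205 and 273 are distinct squarefree integers > 1, their product 55965 is not a perfect square, so √273 ∉ Q(√205). By the tower law [K:Q] = [Q(√205,√273):Q(√205)] · [Q(√205):Q] = 2 · 2 = 4.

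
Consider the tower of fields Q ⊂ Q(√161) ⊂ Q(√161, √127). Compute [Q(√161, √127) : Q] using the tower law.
[Q(√161, √127) : Q] = 4

[Q(√161):Q] = 2 (min poly x^2 - 161, irreducible since 161 is squarefree > 1). For the top step, suppose √127 ∈ Q(√161), say √127 = c + d√161 with c, d ∈ Q. Squaring: 127 = c^2 + 161d^2 + 2cd√161. Since √161 ∉ Q this forces 2cd = 0. If d = 0 then √127 = c ∈ Q, contradicting 127 squarefree > 1. If c = 0 then 127 = 161d^2, so 161·127 = (161d)^2 is a perfect square in Q — but 161·127 = 20447 is not a perfect square (since 161 and 127 are distinct squarefree integers). Contradiction. Hence √127 ∉ Q(√161), so x^2 - 127 stays irreducible over Q(√161) and [Q(√161, √127) : Q(√161)] = 2. By the tower law, [Q(√161, √127) : Q] = 2 · 2 = 4.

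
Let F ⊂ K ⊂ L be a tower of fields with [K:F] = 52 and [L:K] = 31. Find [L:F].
[L:F] = 1612

The tower law says that for any tower of field extensions F ⊂ K ⊂ L with finite degrees, [L:F] = [L:K] · [K:F]. Here this gives [L:F] = 31 · 52 = 1612.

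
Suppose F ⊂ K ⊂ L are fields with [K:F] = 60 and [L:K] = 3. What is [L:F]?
[L:F] = 180

The tower law says that for any tower of field extensions F ⊂ K ⊂ L with finite degrees, [L:F] = [L:K] · [K:F]. Here this gives [L:F] = 3 · 60 = 180.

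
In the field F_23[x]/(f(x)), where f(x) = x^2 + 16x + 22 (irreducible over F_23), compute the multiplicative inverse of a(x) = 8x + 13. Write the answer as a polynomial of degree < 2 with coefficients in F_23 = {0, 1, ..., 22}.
a(x)^(-1) ≡ 3x (mod f(x))

Since f is irreducible over F_23, F_23[x]/(f) is a field and a(x) ≠ 0 has an inverse. Apply the extended Euclidean algorithm to f(x) and a(x) in F_23[x]: f(x) = (3x)·a(x) + (22). The last nonzero remainder is the constant 22 = gcd(f, a) in F_23. Back-substituting through the division chain expresses 22 = s(x)·a(x) + t(x)·f(x) with s(x) ≡ 20x (mod f), so (20x)·a(x) ≡ 22 (mod f). Multiplying by 22^(-1) ≡ 22 in F_23 gives a(x)^(-1) ≡ 22·(20x) ≡ 3x (mod f). Check: (8x + 13)·(3x) = x^2 + 16x ≡ 1 (mod x^2 + 16x + 22).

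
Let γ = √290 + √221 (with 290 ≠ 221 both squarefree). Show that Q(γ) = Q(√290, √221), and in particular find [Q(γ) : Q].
[Q(γ) : Q] = 4 (equivalently, Q(γ) = Q(√290, √221))

Obviously Q(γ) ⊆ Q(√290, √221), and [Q(√290, √221):Q] = 4 (since 290, 221 are distinct squarefree integers > 1 with 64090 not a perfect square). To show equality we compute the minimal polynomial of γ. From γ = √290 + √221: γ^2 = 290 + 2√(64090) + 221 = 511 + 2√(64090), so γ^2 - 511 = 2√(64090); squaring, (γ^2 - 511)^2 = 4·64090, i.e. γ^4 - 1022γ^2 + 261121 - 256360 = 0, i.e. γ^4 - 1022γ^2 + 4761 = 0. So γ is a root of x^4 - 1022x^2 + 4761. This polynomial is irreducible over Q: it has no rational root (each ±√290 ± √221 is irrational), and any factorization into two quadratics over Q would force √(64090) ∈ Q (pairing opposite roots) or √290, √221 ∈ Q (other pairings), all impossible. Hence [Q(γ):Q] = 4 = [Q(√290, √221):Q], so Q(γ) = Q(√290, √221).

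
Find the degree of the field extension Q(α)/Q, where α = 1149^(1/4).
[Q(α):Q] = 4

α is a root of x^4 - 1149. By Eisenstein's criterion at the prime p = 3 (which divides the constant term 1149 but p^2 = 9 does not, since 1149 is squarefree), x^4 - 1149 is irreducible over Q. Hence [Q(α):Q] = 4.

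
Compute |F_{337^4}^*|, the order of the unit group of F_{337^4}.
|F_{337^4}^*| = 12897917760

F_{337^4} has 337^4 = 12897917761 elements; its multiplicative group consists of all nonzero elements, so |F_{337^4}^*| = 12897917761 - 1 = 12897917760. (It is cyclic since any finite subgroup of the multiplicative group of a field is cyclic.)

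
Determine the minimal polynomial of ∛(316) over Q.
m_α(x) = x^3 - 316

α satisfies α^3 = 316, so x^3 - 316 annihilates α. By the rational root test, a rational root p/q (in lowest terms) of x^3 - 316 would satisfy p^3 = 316 q^3, forcing q = 1 and p^3 = 316; but 316 is not a perfect cube, contradiction. A monic cubic over Q with no rational root is irreducible (any nontrivial factorization would include a linear factor). Hence x^3 - 316 is the minimal polynomial of α, and in particular [Q(α):Q] = 3.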